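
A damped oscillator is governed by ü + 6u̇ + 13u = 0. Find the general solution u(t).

u = C1*cos(2*t)*exp(-3*t) + C2*exp(-3*t)*sin(2*t)

Characteristic equation r² + 6r + 13 = 0 has discriminant (6)² - 4·(13) = -16 < 0, so r = -3 ± 2i.
Hence u_h = C1*cos(2*t)*exp(-3*t) + C2*exp(-3*t)*sin(2*t).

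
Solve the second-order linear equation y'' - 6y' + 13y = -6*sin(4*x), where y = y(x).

Characteristic equation r² - 6r + 13 = 0 has discriminant (-6)² - 4·(13) = -16 < 0, so r = 3 ± 2i.
Hence y_h = C1*cos(2*x)*exp(3*x) + C2*exp(3*x)*sin(2*x).
Try y_p = A*cos(4*x) + B*sin(4*x). Substituting and equating the coefficients of cos(4x) and sin(4x) gives A = -16/65, B = 2/65, so y_p = -16*cos(4*x)/65 + 2*sin(4*x)/65.

y = -16*cos(4*x)/65 + 2*sin(4*x)/65 + C1*cos(2*x)*exp(3*x) + C2*exp(3*x)*sin(2*x)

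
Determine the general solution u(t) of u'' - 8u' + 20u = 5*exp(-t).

u = 5*exp(-t)/29 + C1*cos(2*t)*exp(4*t) + C2*exp(4*t)*sin(2*t)

Characteristic equation r² - 8r + 20 = 0 has discriminant (-8)² - 4·(20) = -16 < 0, so r = 4 ± 2i.
Hence u_h = C1*cos(2*t)*exp(4*t) + C2*exp(4*t)*sin(2*t).
Try u_p = A*exp(-t). Substituting into the equation and dividing by exp(-t) gives A = 5/29, so u_p = 5*exp(-t)/29.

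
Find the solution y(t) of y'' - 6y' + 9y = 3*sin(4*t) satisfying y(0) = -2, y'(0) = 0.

y = -1322*exp(3*t)/625 - 21*sin(4*t)/625 + 72*cos(4*t)/625 + 162*t*exp(3*t)/25

Characteristic equation r² - 6r + 9 = 0 has discriminant (-6)² - 4·(9) = 0, so r = 3 is a repeated root.
Hence y_h = (C1 + C2*t)*exp(3*t).
Try y_p = A*cos(4*t) + B*sin(4*t). Substituting and equating the coefficients of cos(4t) and sin(4t) gives A = 72/625, B = -21/625, so y_p = -21*sin(4*t)/625 + 72*cos(4*t)/625.
General solution: y = -21*sin(4*t)/625 + 72*cos(4*t)/625 + C1*exp(3*t) + C2*t*exp(3*t).
Apply the initial conditions: y(0) = 72/625 + C1 = -2 and y'(0) = -84/625 + C2 + 3*C1 = 0. Solving gives C1 = -1322/625, C2 = 162/25.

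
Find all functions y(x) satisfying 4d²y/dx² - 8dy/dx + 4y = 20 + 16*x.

Divide through by 4: y'' - 2y' + y = 5 + 4*x.
Characteristic equation r² - 2r + 1 = 0 has discriminant (-2)² - 4·(1) = 0, so r = 1 is a repeated root.
Hence y_h = (C1 + C2*x)*exp(x).
For the particular solution try y_p = A0 + A1*x. Substituting and matching coefficients of each power of x gives A0 = 13, A1 = 4, so y_p = 13 + 4*x.

y = 13 + 4*x + C1*exp(x) + C2*x*exp(x)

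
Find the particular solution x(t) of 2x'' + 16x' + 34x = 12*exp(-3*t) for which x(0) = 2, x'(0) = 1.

Divide through by 2: x'' + 8x' + 17x = 6*exp(-3*t).
Characteristic equation r² + 8r + 17 = 0 has discriminant (8)² - 4·(17) = -4 < 0, so r = -4 ± i.
Hence x_h = C1*cos(t)*exp(-4*t) + C2*exp(-4*t)*sin(t).
Try x_p = A*exp(-3*t). Substituting into the equation and dividing by exp(-3*t) gives A = 3, so x_p = 3*exp(-3*t).
General solution: x = 3*exp(-3*t) + C1*cos(t)*exp(-4*t) + C2*exp(-4*t)*sin(t).
Apply the initial conditions: x(0) = 3 + C1 = 2 and x'(0) = -9 + C2 - 4*C1 = 1. Solving gives C1 = -1, C2 = 6.

x = 3*exp(-3*t) - cos(t)*exp(-4*t) + 6*exp(-4*t)*sin(t)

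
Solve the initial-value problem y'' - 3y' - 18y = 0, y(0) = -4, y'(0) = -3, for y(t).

y = -7*exp(-3*t)/3 - 5*exp(6*t)/3

Characteristic equation r² - 3r - 18 = 0 factors as (r + 3)(r - 6) = 0, so r = -3, 6.
Hence y_h = C1*exp(-3*t) + C2*exp(6*t).
Apply the initial conditions: y(0) = C1 + C2 = -4 and y'(0) = -3*C1 + 6*C2 = -3. Solving gives C1 = -7/3, C2 = -5/3.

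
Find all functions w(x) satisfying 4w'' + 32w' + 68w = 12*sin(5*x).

Divide through by 4: w'' + 8w' + 17w = 3*sin(5*x).
Characteristic equation r² + 8r + 17 = 0 has discriminant (8)² - 4·(17) = -4 < 0, so r = -4 ± i.
Hence w_h = C1*cos(x)*exp(-4*x) + C2*exp(-4*x)*sin(x).
Try w_p = A*cos(5*x) + B*sin(5*x). Substituting and equating the coefficients of cos(5x) and sin(5x) gives A = -15/208, B = -3/208, so w_p = -15*cos(5*x)/208 - 3*sin(5*x)/208.

w = -15*cos(5*x)/208 - 3*sin(5*x)/208 + C1*cos(x)*exp(-4*x) + C2*exp(-4*x)*sin(x)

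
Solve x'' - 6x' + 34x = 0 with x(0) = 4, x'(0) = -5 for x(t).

Characteristic equation r² - 6r + 34 = 0 has discriminant (-6)² - 4·(34) = -100 < 0, so r = 3 ± 5i.
Hence x_h = C1*cos(5*t)*exp(3*t) + C2*exp(3*t)*sin(5*t).
Apply the initial conditions: x(0) = C1 = 4 and x'(0) = 3*C1 + 5*C2 = -5. Solving gives C1 = 4, C2 = -17/5.

x = 4*cos(5*t)*exp(3*t) - 17*exp(3*t)*sin(5*t)/5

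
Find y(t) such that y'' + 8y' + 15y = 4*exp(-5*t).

y = C1*exp(-3*t) + C2*exp(-5*t) - 2*t*exp(-5*t)

Characteristic equation r² + 8r + 15 = 0 factors as (r + 3)(r + 5) = 0, so r = -3, -5.
Hence y_h = C1*exp(-3*t) + C2*exp(-5*t).
Since exp(-5*t) solves the homogeneous equation (r = -5 is a root of multiplicity 1), multiply the trial by t. Try y_p = A*t*exp(-5*t). Substituting into the equation and dividing by exp(-5*t) gives A = -2, so y_p = -2*t*exp(-5*t).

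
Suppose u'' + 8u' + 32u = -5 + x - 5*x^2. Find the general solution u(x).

Characteristic equation r² + 8r + 32 = 0 has discriminant (8)² - 4·(32) = -64 < 0, so r = -4 ± 4i.
Hence u_h = C1*cos(4*x)*exp(-4*x) + C2*exp(-4*x)*sin(4*x).
For the particular solution try u_p = A0 + A1*x + A2*x^2. Substituting and matching coefficients of each power of x gives A0 = -89/512, A1 = 7/64, A2 = -5/32, so u_p = -89/512 - 5*x^2/32 + 7*x/64.

u = -89/512 - 5*x**2/32 + 7*x/64 + C1*cos(4*x)*exp(-4*x) + C2*exp(-4*x)*sin(4*x)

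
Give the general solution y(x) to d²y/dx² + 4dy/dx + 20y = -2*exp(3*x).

y = -2*exp(3*x)/41 + C1*cos(4*x)*exp(-2*x) + C2*exp(-2*x)*sin(4*x)

Characteristic equation r² + 4r + 20 = 0 has discriminant (4)² - 4·(20) = -64 < 0, so r = -2 ± 4i.
Hence y_h = C1*cos(4*x)*exp(-2*x) + C2*exp(-2*x)*sin(4*x).
Try y_p = A*exp(3*x). Substituting into the equation and dividing by exp(3*x) gives A = -2/41, so y_p = -2*exp(3*x)/41.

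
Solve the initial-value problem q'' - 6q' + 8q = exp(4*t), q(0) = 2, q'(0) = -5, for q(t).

Characteristic equation r² - 6r + 8 = 0 factors as (r - 4)(r - 2) = 0, so r = 4, 2.
Hence q_h = C1*exp(4*t) + C2*exp(2*t).
Since exp(4*t) solves the homogeneous equation (r = 4 is a root of multiplicity 1), multiply the trial by t. Try q_p = A*t*exp(4*t). Substituting into the equation and dividing by exp(4*t) gives A = 1/2, so q_p = t*exp(4*t)/2.
General solution: q = C1*exp(4*t) + C2*exp(2*t) + t*exp(4*t)/2.
Apply the initial conditions: q(0) = C1 + C2 = 2 and q'(0) = 1/2 + 2*C2 + 4*C1 = -5. Solving gives C1 = -19/4, C2 = 27/4.

q = -19*exp(4*t)/4 + 27*exp(2*t)/4 + t*exp(4*t)/2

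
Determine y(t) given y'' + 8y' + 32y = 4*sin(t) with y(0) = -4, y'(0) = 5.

y = -32*cos(t)/1025 + 124*sin(t)/1025 - 11271*exp(-4*t)*sin(4*t)/4100 - 4068*cos(4*t)*exp(-4*t)/1025

Characteristic equation r² + 8r + 32 = 0 has discriminant (8)² - 4·(32) = -64 < 0, so r = -4 ± 4i.
Hence y_h = C1*cos(4*t)*exp(-4*t) + C2*exp(-4*t)*sin(4*t).
Try y_p = A*cos(t) + B*sin(t). Substituting and equating the coefficients of cos(t) and sin(t) gives A = -32/1025, B = 124/1025, so y_p = -32*cos(t)/1025 + 124*sin(t)/1025.
General solution: y = -32*cos(t)/1025 + 124*sin(t)/1025 + C1*cos(4*t)*exp(-4*t) + C2*exp(-4*t)*sin(4*t).
Apply the initial conditions: y(0) = -32/1025 + C1 = -4 and y'(0) = 124/1025 - 4*C1 + 4*C2 = 5. Solving gives C1 = -4068/1025, C2 = -11271/4100.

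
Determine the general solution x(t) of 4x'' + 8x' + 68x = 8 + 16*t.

Divide through by 4: x'' + 2x' + 17x = 2 + 4*t.
Characteristic equation r² + 2r + 17 = 0 has discriminant (2)² - 4·(17) = -64 < 0, so r = -1 ± 4i.
Hence x_h = C1*cos(4*t)*exp(-t) + C2*exp(-t)*sin(4*t).
For the particular solution try x_p = A0 + A1*t. Substituting and matching coefficients of each power of t gives A0 = 26/289, A1 = 4/17, so x_p = 26/289 + 4*t/17.

x = 26/289 + 4*t/17 + C1*cos(4*t)*exp(-t) + C2*exp(-t)*sin(4*t)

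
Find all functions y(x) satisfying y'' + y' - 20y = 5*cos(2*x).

Characteristic equation r² + r - 20 = 0 factors as (r + 5)(r - 4) = 0, so r = -5, 4.
Hence y_h = C1*exp(-5*x) + C2*exp(4*x).
Try y_p = A*cos(2*x) + B*sin(2*x). Substituting and equating the coefficients of cos(2x) and sin(2x) gives A = -6/29, B = 1/58, so y_p = -6*cos(2*x)/29 + sin(2*x)/58.

y = -6*cos(2*x)/29 + sin(2*x)/58 + C1*exp(-5*x) + C2*exp(4*x)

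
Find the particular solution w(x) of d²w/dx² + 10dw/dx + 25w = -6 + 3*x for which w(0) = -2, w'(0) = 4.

w = -36/125 - 214*exp(-5*x)/125 + 3*x/25 - 117*x*exp(-5*x)/25

Characteristic equation r² + 10r + 25 = 0 has discriminant (10)² - 4·(25) = 0, so r = -5 is a repeated root.
Hence w_h = (C1 + C2*x)*exp(-5*x).
For the particular solution try w_p = A0 + A1*x. Substituting and matching coefficients of each power of x gives A0 = -36/125, A1 = 3/25, so w_p = -36/125 + 3*x/25.
General solution: w = -36/125 + 3*x/25 + C1*exp(-5*x) + C2*x*exp(-5*x).
Apply the initial conditions: w(0) = -36/125 + C1 = -2 and w'(0) = 3/25 + C2 - 5*C1 = 4. Solving gives C1 = -214/125, C2 = -117/25.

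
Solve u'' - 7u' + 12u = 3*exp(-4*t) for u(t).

Characteristic equation r² - 7r + 12 = 0 factors as (r - 4)(r - 3) = 0, so r = 4, 3.
Hence u_h = C1*exp(4*t) + C2*exp(3*t).
Try u_p = A*exp(-4*t). Substituting into the equation and dividing by exp(-4*t) gives A = 3/56, so u_p = 3*exp(-4*t)/56.

u = 3*exp(-4*t)/56 + C1*exp(4*t) + C2*exp(3*t)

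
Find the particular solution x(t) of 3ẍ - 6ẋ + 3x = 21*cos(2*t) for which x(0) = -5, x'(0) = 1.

x = -104*exp(t)/25 - 28*sin(2*t)/25 - 21*cos(2*t)/25 + 37*t*exp(t)/5

Divide through by 3: x'' - 2x' + x = 7*cos(2*t).
Characteristic equation r² - 2r + 1 = 0 has discriminant (-2)² - 4·(1) = 0, so r = 1 is a repeated root.
Hence x_h = (C1 + C2*t)*exp(t).
Try x_p = A*cos(2*t) + B*sin(2*t). Substituting and equating the coefficients of cos(2t) and sin(2t) gives A = -21/25, B = -28/25, so x_p = -28*sin(2*t)/25 - 21*cos(2*t)/25.
General solution: x = -28*sin(2*t)/25 - 21*cos(2*t)/25 + C1*exp(t) + C2*t*exp(t).
Apply the initial conditions: x(0) = -21/25 + C1 = -5 and x'(0) = -56/25 + C1 + C2 = 1. Solving gives C1 = -104/25, C2 = 37/5.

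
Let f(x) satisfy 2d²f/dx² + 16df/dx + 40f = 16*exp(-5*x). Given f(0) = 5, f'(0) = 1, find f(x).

Divide through by 2: f'' + 8f' + 20f = 8*exp(-5*x).
Characteristic equation r² + 8r + 20 = 0 has discriminant (8)² - 4·(20) = -16 < 0, so r = -4 ± 2i.
Hence f_h = C1*cos(2*x)*exp(-4*x) + C2*exp(-4*x)*sin(2*x).
Try f_p = A*exp(-5*x). Substituting into the equation and dividing by exp(-5*x) gives A = 8/5, so f_p = 8*exp(-5*x)/5.
General solution: f = 8*exp(-5*x)/5 + C1*cos(2*x)*exp(-4*x) + C2*exp(-4*x)*sin(2*x).
Apply the initial conditions: f(0) = 8/5 + C1 = 5 and f'(0) = -8 - 4*C1 + 2*C2 = 1. Solving gives C1 = 17/5, C2 = 113/10.

f = 8*exp(-5*x)/5 + 17*cos(2*x)*exp(-4*x)/5 + 113*exp(-4*x)*sin(2*x)/10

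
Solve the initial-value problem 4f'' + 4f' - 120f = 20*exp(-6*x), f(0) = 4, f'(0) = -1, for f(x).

Divide through by 4: f'' + f' - 30f = 5*exp(-6*x).
Characteristic equation r² + r - 30 = 0 factors as (r - 5)(r + 6) = 0, so r = 5, -6.
Hence f_h = C1*exp(5*x) + C2*exp(-6*x).
Since exp(-6*x) solves the homogeneous equation (r = -6 is a root of multiplicity 1), multiply the trial by x. Try f_p = A*x*exp(-6*x). Substituting into the equation and dividing by exp(-6*x) gives A = -5/11, so f_p = -5*x*exp(-6*x)/11.
General solution: f = C1*exp(5*x) + C2*exp(-6*x) - 5*x*exp(-6*x)/11.
Apply the initial conditions: f(0) = C1 + C2 = 4 and f'(0) = -5/11 - 6*C2 + 5*C1 = -1. Solving gives C1 = 258/121, C2 = 226/121.

f = 226*exp(-6*x)/121 + 258*exp(5*x)/121 - 5*x*exp(-6*x)/11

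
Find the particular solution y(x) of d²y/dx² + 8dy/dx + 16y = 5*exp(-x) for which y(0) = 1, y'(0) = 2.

y = 4*exp(-4*x)/9 + 5*exp(-x)/9 + 13*x*exp(-4*x)/3

Characteristic equation r² + 8r + 16 = 0 has discriminant (8)² - 4·(16) = 0, so r = -4 is a repeated root.
Hence y_h = (C1 + C2*x)*exp(-4*x).
Try y_p = A*exp(-x). Substituting into the equation and dividing by exp(-x) gives A = 5/9, so y_p = 5*exp(-x)/9.
General solution: y = 5*exp(-x)/9 + C1*exp(-4*x) + C2*x*exp(-4*x).
Apply the initial conditions: y(0) = 5/9 + C1 = 1 and y'(0) = -5/9 + C2 - 4*C1 = 2. Solving gives C1 = 4/9, C2 = 13/3.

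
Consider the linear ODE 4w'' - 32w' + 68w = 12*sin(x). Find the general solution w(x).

w = 3*sin(x)/20 + 3*cos(x)/40 + C1*cos(x)*exp(4*x) + C2*exp(4*x)*sin(x)

Divide through by 4: w'' - 8w' + 17w = 3*sin(x).
Characteristic equation r² - 8r + 17 = 0 has discriminant (-8)² - 4·(17) = -4 < 0, so r = 4 ± i.
Hence w_h = C1*cos(x)*exp(4*x) + C2*exp(4*x)*sin(x).
Try w_p = A*cos(x) + B*sin(x). Substituting and equating the coefficients of cos(x) and sin(x) gives A = 3/40, B = 3/20, so w_p = 3*sin(x)/20 + 3*cos(x)/40.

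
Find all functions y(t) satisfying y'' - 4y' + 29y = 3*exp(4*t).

y = 3*exp(4*t)/29 + C1*cos(5*t)*exp(2*t) + C2*exp(2*t)*sin(5*t)

Characteristic equation r² - 4r + 29 = 0 has discriminant (-4)² - 4·(29) = -100 < 0, so r = 2 ± 5i.
Hence y_h = C1*cos(5*t)*exp(2*t) + C2*exp(2*t)*sin(5*t).
Try y_p = A*exp(4*t). Substituting into the equation and dividing by exp(4*t) gives A = 3/29, so y_p = 3*exp(4*t)/29.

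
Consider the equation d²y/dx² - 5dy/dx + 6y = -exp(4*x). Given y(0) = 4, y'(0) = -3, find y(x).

Characteristic equation r² - 5r + 6 = 0 factors as (r - 3)(r - 2) = 0, so r = 3, 2.
Hence y_h = C1*exp(3*x) + C2*exp(2*x).
Try y_p = A*exp(4*x). Substituting into the equation and dividing by exp(4*x) gives A = -1/2, so y_p = -exp(4*x)/2.
General solution: y = -exp(4*x)/2 + C1*exp(3*x) + C2*exp(2*x).
Apply the initial conditions: y(0) = -1/2 + C1 + C2 = 4 and y'(0) = -2 + 2*C2 + 3*C1 = -3. Solving gives C1 = -10, C2 = 29/2.

y = -10*exp(3*x) - exp(4*x)/2 + 29*exp(2*x)/2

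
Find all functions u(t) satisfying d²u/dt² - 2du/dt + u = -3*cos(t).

Characteristic equation r² - 2r + 1 = 0 has discriminant (-2)² - 4·(1) = 0, so r = 1 is a repeated root.
Hence u_h = (C1 + C2*t)*exp(t).
Try u_p = A*cos(t) + B*sin(t). Substituting and equating the coefficients of cos(t) and sin(t) gives A = 0, B = 3/2, so u_p = 3*sin(t)/2.

u = 3*sin(t)/2 + C1*exp(t) + C2*t*exp(t)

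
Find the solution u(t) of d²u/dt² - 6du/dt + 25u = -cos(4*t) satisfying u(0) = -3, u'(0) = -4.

u = -cos(4*t)/73 + 8*sin(4*t)/219 - 218*cos(4*t)*exp(3*t)/73 + 527*exp(3*t)*sin(4*t)/438

Characteristic equation r² - 6r + 25 = 0 has discriminant (-6)² - 4·(25) = -64 < 0, so r = 3 ± 4i.
Hence u_h = C1*cos(4*t)*exp(3*t) + C2*exp(3*t)*sin(4*t).
Try u_p = A*cos(4*t) + B*sin(4*t). Substituting and equating the coefficients of cos(4t) and sin(4t) gives A = -1/73, B = 8/219, so u_p = -cos(4*t)/73 + 8*sin(4*t)/219.
General solution: u = -cos(4*t)/73 + 8*sin(4*t)/219 + C1*cos(4*t)*exp(3*t) + C2*exp(3*t)*sin(4*t).
Apply the initial conditions: u(0) = -1/73 + C1 = -3 and u'(0) = 32/219 + 3*C1 + 4*C2 = -4. Solving gives C1 = -218/73, C2 = 527/438.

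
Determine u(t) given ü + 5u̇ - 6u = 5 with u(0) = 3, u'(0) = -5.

Characteristic equation r² + 5r - 6 = 0 factors as (r - 1)(r + 6) = 0, so r = 1, -6.
Hence u_h = C1*exp(t) + C2*exp(-6*t).
For the particular solution try u_p = A0. Substituting and matching coefficients of each power of t gives A0 = -5/6, so u_p = -5/6.
General solution: u = -5/6 + C1*exp(t) + C2*exp(-6*t).
Apply the initial conditions: u(0) = -5/6 + C1 + C2 = 3 and u'(0) = C1 - 6*C2 = -5. Solving gives C1 = 18/7, C2 = 53/42.

u = -5/6 + 18*exp(t)/7 + 53*exp(-6*t)/42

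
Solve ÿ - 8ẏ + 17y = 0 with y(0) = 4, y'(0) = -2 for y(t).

Characteristic equation r² - 8r + 17 = 0 has discriminant (-8)² - 4·(17) = -4 < 0, so r = 4 ± i.
Hence y_h = C1*cos(t)*exp(4*t) + C2*exp(4*t)*sin(t).
Apply the initial conditions: y(0) = C1 = 4 and y'(0) = C2 + 4*C1 = -2. Solving gives C1 = 4, C2 = -18.

y = -18*exp(4*t)*sin(t) + 4*cos(t)*exp(4*t)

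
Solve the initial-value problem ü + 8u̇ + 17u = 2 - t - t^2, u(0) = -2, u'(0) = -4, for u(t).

Characteristic equation r² + 8r + 17 = 0 has discriminant (8)² - 4·(17) = -4 < 0, so r = -4 ± i.
Hence u_h = C1*cos(t)*exp(-4*t) + C2*exp(-4*t)*sin(t).
For the particular solution try u_p = A0 + A1*t + A2*t^2. Substituting and matching coefficients of each power of t gives A0 = 620/4913, A1 = -1/289, A2 = -1/17, so u_p = 620/4913 - t^2/17 - t/289.
General solution: u = 620/4913 - t^2/17 - t/289 + C1*cos(t)*exp(-4*t) + C2*exp(-4*t)*sin(t).
Apply the initial conditions: u(0) = 620/4913 + C1 = -2 and u'(0) = -1/289 + C2 - 4*C1 = -4. Solving gives C1 = -10446/4913, C2 = -61419/4913.

u = 620/4913 - t**2/17 - t/289 - 61419*exp(-4*t)*sin(t)/4913 - 10446*cos(t)*exp(-4*t)/4913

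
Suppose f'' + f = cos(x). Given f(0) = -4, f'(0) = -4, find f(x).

f = -4*cos(x) - 4*sin(x) + x*sin(x)/2

Characteristic equation r² + 1 = 0 has discriminant (0)² - 4·(1) = -4 < 0, so r = ± i.
Hence f_h = C1*cos(x) + C2*sin(x).
Since ±1i are characteristic roots, multiply the trial by x. Try f_p = x*(A*cos(x) + B*sin(x)). Substituting and equating the coefficients of cos(x) and sin(x) gives A = 0, B = 1/2, so f_p = x*sin(x)/2.
General solution: f = C1*cos(x) + C2*sin(x) + x*sin(x)/2.
Apply the initial conditions: f(0) = C1 = -4 and f'(0) = C2 = -4. Solving gives C1 = -4, C2 = -4.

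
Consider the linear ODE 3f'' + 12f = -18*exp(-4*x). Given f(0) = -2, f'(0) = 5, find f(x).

Divide through by 3: f'' + 4f = -6*exp(-4*x).
Characteristic equation r² + 4 = 0 has discriminant (0)² - 4·(4) = -16 < 0, so r = ± 2i.
Hence f_h = C1*cos(2*x) + C2*sin(2*x).
Try f_p = A*exp(-4*x). Substituting into the equation and dividing by exp(-4*x) gives A = -3/10, so f_p = -3*exp(-4*x)/10.
General solution: f = -3*exp(-4*x)/10 + C1*cos(2*x) + C2*sin(2*x).
Apply the initial conditions: f(0) = -3/10 + C1 = -2 and f'(0) = 6/5 + 2*C2 = 5. Solving gives C1 = -17/10, C2 = 19/10.

f = -17*cos(2*x)/10 - 3*exp(-4*x)/10 + 19*sin(2*x)/10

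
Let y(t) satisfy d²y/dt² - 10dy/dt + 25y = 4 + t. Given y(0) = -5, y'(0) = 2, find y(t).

Characteristic equation r² - 10r + 25 = 0 has discriminant (-10)² - 4·(25) = 0, so r = 5 is a repeated root.
Hence y_h = (C1 + C2*t)*exp(5*t).
For the particular solution try y_p = A0 + A1*t. Substituting and matching coefficients of each power of t gives A0 = 22/125, A1 = 1/25, so y_p = 22/125 + t/25.
General solution: y = 22/125 + t/25 + C1*exp(5*t) + C2*t*exp(5*t).
Apply the initial conditions: y(0) = 22/125 + C1 = -5 and y'(0) = 1/25 + C2 + 5*C1 = 2. Solving gives C1 = -647/125, C2 = 696/25.

y = 22/125 - 647*exp(5*t)/125 + t/25 + 696*t*exp(5*t)/25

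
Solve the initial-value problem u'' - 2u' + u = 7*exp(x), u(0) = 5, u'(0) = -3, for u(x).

u = 5*exp(x) - 8*x*exp(x) + 7*x**2*exp(x)/2

Characteristic equation r² - 2r + 1 = 0 has discriminant (-2)² - 4·(1) = 0, so r = 1 is a repeated root.
Hence u_h = (C1 + C2*x)*exp(x).
Since exp(x) solves the homogeneous equation (r = 1 is a root of multiplicity 2), multiply the trial by x^2. Try u_p = A*x^2*exp(x). Substituting into the equation and dividing by exp(x) gives A = 7/2, so u_p = 7*x^2*exp(x)/2.
General solution: u = C1*exp(x) + 7*x^2*exp(x)/2 + C2*x*exp(x).
Apply the initial conditions: u(0) = C1 = 5 and u'(0) = C1 + C2 = -3. Solving gives C1 = 5, C2 = -8.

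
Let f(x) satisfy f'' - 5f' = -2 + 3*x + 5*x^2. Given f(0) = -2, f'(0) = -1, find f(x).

Characteristic equation r² - 5r = 0 factors as (r - 5)r = 0, so r = 5, 0.
Hence f_h = C1*exp(5*x) + C2.
Since 0 is a characteristic root (multiplicity 1), multiply the polynomial trial by x: try f_p = x*(A0 + A1*x + A2*x^2). Substituting and matching coefficients of each power of x gives A0 = 1/5, A1 = -1/2, A2 = -1/3, so f_p = -x^2/2 - x^3/3 + x/5.
General solution: f = C2 - x^2/2 - x^3/3 + x/5 + C1*exp(5*x).
Apply the initial conditions: f(0) = C1 + C2 = -2 and f'(0) = 1/5 + 5*C1 = -1. Solving gives C1 = -6/25, C2 = -44/25.

f = -44/25 - 6*exp(5*x)/25 - x**2/2 - x**3/3 + x/5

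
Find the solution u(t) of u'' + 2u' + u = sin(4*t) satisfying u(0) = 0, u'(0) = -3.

u = -15*sin(4*t)/289 - 8*cos(4*t)/289 + 8*exp(-t)/289 - 47*t*exp(-t)/17

Characteristic equation r² + 2r + 1 = 0 has discriminant (2)² - 4·(1) = 0, so r = -1 is a repeated root.
Hence u_h = (C1 + C2*t)*exp(-t).
Try u_p = A*cos(4*t) + B*sin(4*t). Substituting and equating the coefficients of cos(4t) and sin(4t) gives A = -8/289, B = -15/289, so u_p = -15*sin(4*t)/289 - 8*cos(4*t)/289.
General solution: u = -15*sin(4*t)/289 - 8*cos(4*t)/289 + C1*exp(-t) + C2*t*exp(-t).
Apply the initial conditions: u(0) = -8/289 + C1 = 0 and u'(0) = -60/289 + C2 - C1 = -3. Solving gives C1 = 8/289, C2 = -47/17.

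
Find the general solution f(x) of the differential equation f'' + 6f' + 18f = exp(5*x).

Characteristic equation r² + 6r + 18 = 0 has discriminant (6)² - 4·(18) = -36 < 0, so r = -3 ± 3i.
Hence f_h = C1*cos(3*x)*exp(-3*x) + C2*exp(-3*x)*sin(3*x).
Try f_p = A*exp(5*x). Substituting into the equation and dividing by exp(5*x) gives A = 1/73, so f_p = exp(5*x)/73.

f = exp(5*x)/73 + C1*cos(3*x)*exp(-3*x) + C2*exp(-3*x)*sin(3*x)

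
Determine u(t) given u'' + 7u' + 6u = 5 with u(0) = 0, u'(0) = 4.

Characteristic equation r² + 7r + 6 = 0 factors as (r + 1)(r + 6) = 0, so r = -1, -6.
Hence u_h = C1*exp(-t) + C2*exp(-6*t).
For the particular solution try u_p = A0. Substituting and matching coefficients of each power of t gives A0 = 5/6, so u_p = 5/6.
General solution: u = 5/6 + C1*exp(-t) + C2*exp(-6*t).
Apply the initial conditions: u(0) = 5/6 + C1 + C2 = 0 and u'(0) = -C1 - 6*C2 = 4. Solving gives C1 = -1/5, C2 = -19/30.

u = 5/6 - 19*exp(-6*t)/30 - exp(-t)/5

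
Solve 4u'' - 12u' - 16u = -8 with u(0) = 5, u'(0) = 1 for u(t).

Divide through by 4: u'' - 3u' - 4u = -2.
Characteristic equation r² - 3r - 4 = 0 factors as (r - 4)(r + 1) = 0, so r = 4, -1.
Hence u_h = C1*exp(4*t) + C2*exp(-t).
For the particular solution try u_p = A0. Substituting and matching coefficients of each power of t gives A0 = 1/2, so u_p = 1/2.
General solution: u = 1/2 + C1*exp(4*t) + C2*exp(-t).
Apply the initial conditions: u(0) = 1/2 + C1 + C2 = 5 and u'(0) = -C2 + 4*C1 = 1. Solving gives C1 = 11/10, C2 = 17/5.

u = 1/2 + 11*exp(4*t)/10 + 17*exp(-t)/5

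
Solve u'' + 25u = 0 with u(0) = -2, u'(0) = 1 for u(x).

Characteristic equation r² + 25 = 0 has discriminant (0)² - 4·(25) = -100 < 0, so r = ± 5i.
Hence u_h = C1*cos(5*x) + C2*sin(5*x).
Apply the initial conditions: u(0) = C1 = -2 and u'(0) = 5*C2 = 1. Solving gives C1 = -2, C2 = 1/5.

u = -2*cos(5*x) + sin(5*x)/5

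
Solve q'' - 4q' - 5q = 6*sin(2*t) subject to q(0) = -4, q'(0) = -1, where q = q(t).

q = -133*exp(5*t)/174 - 107*exp(-t)/30 - 54*sin(2*t)/145 + 48*cos(2*t)/145

Characteristic equation r² - 4r - 5 = 0 factors as (r + 1)(r - 5) = 0, so r = -1, 5.
Hence q_h = C1*exp(-t) + C2*exp(5*t).
Try q_p = A*cos(2*t) + B*sin(2*t). Substituting and equating the coefficients of cos(2t) and sin(2t) gives A = 48/145, B = -54/145, so q_p = -54*sin(2*t)/145 + 48*cos(2*t)/145.
General solution: q = -54*sin(2*t)/145 + 48*cos(2*t)/145 + C1*exp(-t) + C2*exp(5*t).
Apply the initial conditions: q(0) = 48/145 + C1 + C2 = -4 and q'(0) = -108/145 - C1 + 5*C2 = -1. Solving gives C1 = -107/30, C2 = -133/174.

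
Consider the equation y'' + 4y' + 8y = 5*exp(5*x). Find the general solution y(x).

y = 5*exp(5*x)/53 + C1*cos(2*x)*exp(-2*x) + C2*exp(-2*x)*sin(2*x)

Characteristic equation r² + 4r + 8 = 0 has discriminant (4)² - 4·(8) = -16 < 0, so r = -2 ± 2i.
Hence y_h = C1*cos(2*x)*exp(-2*x) + C2*exp(-2*x)*sin(2*x).
Try y_p = A*exp(5*x). Substituting into the equation and dividing by exp(5*x) gives A = 5/53, so y_p = 5*exp(5*x)/53.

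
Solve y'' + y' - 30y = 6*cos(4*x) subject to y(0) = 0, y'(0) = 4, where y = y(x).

Characteristic equation r² + r - 30 = 0 factors as (r - 5)(r + 6) = 0, so r = 5, -6.
Hence y_h = C1*exp(5*x) + C2*exp(-6*x).
Try y_p = A*cos(4*x) + B*sin(4*x). Substituting and equating the coefficients of cos(4x) and sin(4x) gives A = -69/533, B = 6/533, so y_p = -69*cos(4*x)/533 + 6*sin(4*x)/533.
General solution: y = -69*cos(4*x)/533 + 6*sin(4*x)/533 + C1*exp(5*x) + C2*exp(-6*x).
Apply the initial conditions: y(0) = -69/533 + C1 + C2 = 0 and y'(0) = 24/533 - 6*C2 + 5*C1 = 4. Solving gives C1 = 194/451, C2 = -43/143.

y = -69*cos(4*x)/533 - 43*exp(-6*x)/143 + 6*sin(4*x)/533 + 194*exp(5*x)/451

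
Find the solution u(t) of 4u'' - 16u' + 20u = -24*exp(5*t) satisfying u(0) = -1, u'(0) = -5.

u = -3*exp(5*t)/5 - 6*exp(2*t)*sin(t)/5 - 2*cos(t)*exp(2*t)/5

Divide through by 4: u'' - 4u' + 5u = -6*exp(5*t).
Characteristic equation r² - 4r + 5 = 0 has discriminant (-4)² - 4·(5) = -4 < 0, so r = 2 ± i.
Hence u_h = C1*cos(t)*exp(2*t) + C2*exp(2*t)*sin(t).
Try u_p = A*exp(5*t). Substituting into the equation and dividing by exp(5*t) gives A = -3/5, so u_p = -3*exp(5*t)/5.
General solution: u = -3*exp(5*t)/5 + C1*cos(t)*exp(2*t) + C2*exp(2*t)*sin(t).
Apply the initial conditions: u(0) = -3/5 + C1 = -1 and u'(0) = -3 + C2 + 2*C1 = -5. Solving gives C1 = -2/5, C2 = -6/5.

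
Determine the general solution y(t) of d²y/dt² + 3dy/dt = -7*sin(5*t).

y = C2 + 7*sin(5*t)/34 + 21*cos(5*t)/170 + C1*exp(-3*t)

Characteristic equation r² + 3r = 0 factors as (r + 3)r = 0, so r = -3, 0.
Hence y_h = C1*exp(-3*t) + C2.
Try y_p = A*cos(5*t) + B*sin(5*t). Substituting and equating the coefficients of cos(5t) and sin(5t) gives A = 21/170, B = 7/34, so y_p = 7*sin(5*t)/34 + 21*cos(5*t)/170.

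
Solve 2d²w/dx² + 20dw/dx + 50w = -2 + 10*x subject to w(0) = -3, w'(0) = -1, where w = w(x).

w = -3/25 - 72*exp(-5*x)/25 + x/5 - 78*x*exp(-5*x)/5

Divide through by 2: w'' + 10w' + 25w = -1 + 5*x.
Characteristic equation r² + 10r + 25 = 0 has discriminant (10)² - 4·(25) = 0, so r = -5 is a repeated root.
Hence w_h = (C1 + C2*x)*exp(-5*x).
For the particular solution try w_p = A0 + A1*x. Substituting and matching coefficients of each power of x gives A0 = -3/25, A1 = 1/5, so w_p = -3/25 + x/5.
General solution: w = -3/25 + x/5 + C1*exp(-5*x) + C2*x*exp(-5*x).
Apply the initial conditions: w(0) = -3/25 + C1 = -3 and w'(0) = 1/5 + C2 - 5*C1 = -1. Solving gives C1 = -72/25, C2 = -78/5.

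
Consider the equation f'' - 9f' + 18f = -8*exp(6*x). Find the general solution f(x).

Characteristic equation r² - 9r + 18 = 0 factors as (r - 3)(r - 6) = 0, so r = 3, 6.
Hence f_h = C1*exp(3*x) + C2*exp(6*x).
Since exp(6*x) solves the homogeneous equation (r = 6 is a root of multiplicity 1), multiply the trial by x. Try f_p = A*x*exp(6*x). Substituting into the equation and dividing by exp(6*x) gives A = -8/3, so f_p = -8*x*exp(6*x)/3.

f = C1*exp(3*x) + C2*exp(6*x) - 8*x*exp(6*x)/3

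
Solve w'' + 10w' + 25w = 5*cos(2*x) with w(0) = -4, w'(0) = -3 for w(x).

Characteristic equation r² + 10r + 25 = 0 has discriminant (10)² - 4·(25) = 0, so r = -5 is a repeated root.
Hence w_h = (C1 + C2*x)*exp(-5*x).
Try w_p = A*cos(2*x) + B*sin(2*x). Substituting and equating the coefficients of cos(2x) and sin(2x) gives A = 105/841, B = 100/841, so w_p = 100*sin(2*x)/841 + 105*cos(2*x)/841.
General solution: w = 100*sin(2*x)/841 + 105*cos(2*x)/841 + C1*exp(-5*x) + C2*x*exp(-5*x).
Apply the initial conditions: w(0) = 105/841 + C1 = -4 and w'(0) = 200/841 + C2 - 5*C1 = -3. Solving gives C1 = -3469/841, C2 = -692/29.

w = -3469*exp(-5*x)/841 + 100*sin(2*x)/841 + 105*cos(2*x)/841 - 692*x*exp(-5*x)/29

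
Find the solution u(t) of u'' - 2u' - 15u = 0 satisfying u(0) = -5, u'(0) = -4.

Characteristic equation r² - 2r - 15 = 0 factors as (r - 5)(r + 3) = 0, so r = 5, -3.
Hence u_h = C1*exp(5*t) + C2*exp(-3*t).
Apply the initial conditions: u(0) = C1 + C2 = -5 and u'(0) = -3*C2 + 5*C1 = -4. Solving gives C1 = -19/8, C2 = -21/8.

u = -21*exp(-3*t)/8 - 19*exp(5*t)/8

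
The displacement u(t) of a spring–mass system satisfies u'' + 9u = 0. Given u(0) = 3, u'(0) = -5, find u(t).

u = 3*cos(3*t) - 5*sin(3*t)/3

Characteristic equation r² + 9 = 0 has discriminant (0)² - 4·(9) = -36 < 0, so r = ± 3i.
Hence u_h = C1*cos(3*t) + C2*sin(3*t).
Apply the initial conditions: u(0) = C1 = 3 and u'(0) = 3*C2 = -5. Solving gives C1 = 3, C2 = -5/3.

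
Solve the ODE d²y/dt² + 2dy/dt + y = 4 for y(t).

Characteristic equation r² + 2r + 1 = 0 has discriminant (2)² - 4·(1) = 0, so r = -1 is a repeated root.
Hence y_h = (C1 + C2*t)*exp(-t).
For the particular solution try y_p = A0. Substituting and matching coefficients of each power of t gives A0 = 4, so y_p = 4.

y = 4 + C1*exp(-t) + C2*t*exp(-t)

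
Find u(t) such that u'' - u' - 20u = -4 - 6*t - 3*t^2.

u = 803/4000 + 3*t**2/20 + 57*t/200 + C1*exp(-4*t) + C2*exp(5*t)

Characteristic equation r² - r - 20 = 0 factors as (r + 4)(r - 5) = 0, so r = -4, 5.
Hence u_h = C1*exp(-4*t) + C2*exp(5*t).
For the particular solution try u_p = A0 + A1*t + A2*t^2. Substituting and matching coefficients of each power of t gives A0 = 803/4000, A1 = 57/200, A2 = 3/20, so u_p = 803/4000 + 3*t^2/20 + 57*t/200.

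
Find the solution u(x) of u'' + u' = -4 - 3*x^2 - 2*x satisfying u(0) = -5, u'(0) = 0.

Characteristic equation r² + r = 0 factors as (r + 1)r = 0, so r = -1, 0.
Hence u_h = C1*exp(-x) + C2.
Since 0 is a characteristic root (multiplicity 1), multiply the polynomial trial by x: try u_p = x*(A0 + A1*x + A2*x^2). Substituting and matching coefficients of each power of x gives A0 = -8, A1 = 2, A2 = -1, so u_p = -x^3 - 8*x + 2*x^2.
General solution: u = C2 - x^3 - 8*x + 2*x^2 + C1*exp(-x).
Apply the initial conditions: u(0) = C1 + C2 = -5 and u'(0) = -8 - C1 = 0. Solving gives C1 = -8, C2 = 3.

u = 3 - x**3 - 8*x - 8*exp(-x) + 2*x**2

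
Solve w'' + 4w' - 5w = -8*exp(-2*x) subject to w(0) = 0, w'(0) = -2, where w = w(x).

w = -7*exp(x)/9 - exp(-5*x)/9 + 8*exp(-2*x)/9

Characteristic equation r² + 4r - 5 = 0 factors as (r + 5)(r - 1) = 0, so r = -5, 1.
Hence w_h = C1*exp(-5*x) + C2*exp(x).
Try w_p = A*exp(-2*x). Substituting into the equation and dividing by exp(-2*x) gives A = 8/9, so w_p = 8*exp(-2*x)/9.
General solution: w = 8*exp(-2*x)/9 + C1*exp(-5*x) + C2*exp(x).
Apply the initial conditions: w(0) = 8/9 + C1 + C2 = 0 and w'(0) = -16/9 + C2 - 5*C1 = -2. Solving gives C1 = -1/9, C2 = -7/9.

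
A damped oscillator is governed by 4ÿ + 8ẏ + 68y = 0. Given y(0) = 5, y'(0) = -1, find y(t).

Divide through by 4: y'' + 2y' + 17y = 0.
Characteristic equation r² + 2r + 17 = 0 has discriminant (2)² - 4·(17) = -64 < 0, so r = -1 ± 4i.
Hence y_h = C1*cos(4*t)*exp(-t) + C2*exp(-t)*sin(4*t).
Apply the initial conditions: y(0) = C1 = 5 and y'(0) = -C1 + 4*C2 = -1. Solving gives C1 = 5, C2 = 1.

y = exp(-t)*sin(4*t) + 5*cos(4*t)*exp(-t)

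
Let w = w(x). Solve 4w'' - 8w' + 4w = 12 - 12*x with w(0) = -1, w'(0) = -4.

w = -3 - 3*x + 2*exp(x) - 3*x*exp(x)

Divide through by 4: w'' - 2w' + w = 3 - 3*x.
Characteristic equation r² - 2r + 1 = 0 has discriminant (-2)² - 4·(1) = 0, so r = 1 is a repeated root.
Hence w_h = (C1 + C2*x)*exp(x).
For the particular solution try w_p = A0 + A1*x. Substituting and matching coefficients of each power of x gives A0 = -3, A1 = -3, so w_p = -3 - 3*x.
General solution: w = -3 - 3*x + C1*exp(x) + C2*x*exp(x).
Apply the initial conditions: w(0) = -3 + C1 = -1 and w'(0) = -3 + C1 + C2 = -4. Solving gives C1 = 2, C2 = -3.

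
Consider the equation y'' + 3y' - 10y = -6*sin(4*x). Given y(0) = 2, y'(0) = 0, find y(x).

y = 18*cos(4*x)/205 + 39*sin(4*x)/205 + 44*exp(2*x)/35 + 188*exp(-5*x)/287

Characteristic equation r² + 3r - 10 = 0 factors as (r + 5)(r - 2) = 0, so r = -5, 2.
Hence y_h = C1*exp(-5*x) + C2*exp(2*x).
Try y_p = A*cos(4*x) + B*sin(4*x). Substituting and equating the coefficients of cos(4x) and sin(4x) gives A = 18/205, B = 39/205, so y_p = 18*cos(4*x)/205 + 39*sin(4*x)/205.
General solution: y = 18*cos(4*x)/205 + 39*sin(4*x)/205 + C1*exp(-5*x) + C2*exp(2*x).
Apply the initial conditions: y(0) = 18/205 + C1 + C2 = 2 and y'(0) = 156/205 - 5*C1 + 2*C2 = 0. Solving gives C1 = 188/287, C2 = 44/35.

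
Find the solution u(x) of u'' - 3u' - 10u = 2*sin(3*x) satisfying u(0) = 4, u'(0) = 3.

Characteristic equation r² - 3r - 10 = 0 factors as (r - 5)(r + 2) = 0, so r = 5, -2.
Hence u_h = C1*exp(5*x) + C2*exp(-2*x).
Try u_p = A*cos(3*x) + B*sin(3*x). Substituting and equating the coefficients of cos(3x) and sin(3x) gives A = 9/221, B = -19/221, so u_p = -19*sin(3*x)/221 + 9*cos(3*x)/221.
General solution: u = -19*sin(3*x)/221 + 9*cos(3*x)/221 + C1*exp(5*x) + C2*exp(-2*x).
Apply the initial conditions: u(0) = 9/221 + C1 + C2 = 4 and u'(0) = -57/221 - 2*C2 + 5*C1 = 3. Solving gives C1 = 190/119, C2 = 215/91.

u = -19*sin(3*x)/221 + 9*cos(3*x)/221 + 190*exp(5*x)/119 + 215*exp(-2*x)/91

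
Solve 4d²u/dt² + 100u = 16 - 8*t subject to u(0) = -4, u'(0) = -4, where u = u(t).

u = 4/25 - 104*cos(5*t)/25 - 98*sin(5*t)/125 - 2*t/25

Divide through by 4: u'' + 25u = 4 - 2*t.
Characteristic equation r² + 25 = 0 has discriminant (0)² - 4·(25) = -100 < 0, so r = ± 5i.
Hence u_h = C1*cos(5*t) + C2*sin(5*t).
For the particular solution try u_p = A0 + A1*t. Substituting and matching coefficients of each power of t gives A0 = 4/25, A1 = -2/25, so u_p = 4/25 - 2*t/25.
General solution: u = 4/25 - 2*t/25 + C1*cos(5*t) + C2*sin(5*t).
Apply the initial conditions: u(0) = 4/25 + C1 = -4 and u'(0) = -2/25 + 5*C2 = -4. Solving gives C1 = -104/25, C2 = -98/125.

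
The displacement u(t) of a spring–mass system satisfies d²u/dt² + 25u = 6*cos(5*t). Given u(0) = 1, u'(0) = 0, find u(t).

Characteristic equation r² + 25 = 0 has discriminant (0)² - 4·(25) = -100 < 0, so r = ± 5i.
Hence u_h = C1*cos(5*t) + C2*sin(5*t).
Since ±5i are characteristic roots, multiply the trial by t. Try u_p = t*(A*cos(5*t) + B*sin(5*t)). Substituting and equating the coefficients of cos(5t) and sin(5t) gives A = 0, B = 3/5, so u_p = 3*t*sin(5*t)/5.
General solution: u = C1*cos(5*t) + C2*sin(5*t) + 3*t*sin(5*t)/5.
Apply the initial conditions: u(0) = C1 = 1 and u'(0) = 5*C2 = 0. Solving gives C1 = 1, C2 = 0.

u = 3*t*sin(5*t)/5 + cos(5*t)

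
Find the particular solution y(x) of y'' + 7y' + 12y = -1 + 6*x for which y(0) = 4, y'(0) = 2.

Characteristic equation r² + 7r + 12 = 0 factors as (r + 4)(r + 3) = 0, so r = -4, -3.
Hence y_h = C1*exp(-4*x) + C2*exp(-3*x).
For the particular solution try y_p = A0 + A1*x. Substituting and matching coefficients of each power of x gives A0 = -3/8, A1 = 1/2, so y_p = -3/8 + x/2.
General solution: y = -3/8 + x/2 + C1*exp(-4*x) + C2*exp(-3*x).
Apply the initial conditions: y(0) = -3/8 + C1 + C2 = 4 and y'(0) = 1/2 - 4*C1 - 3*C2 = 2. Solving gives C1 = -117/8, C2 = 19.

y = -3/8 + x/2 + 19*exp(-3*x) - 117*exp(-4*x)/8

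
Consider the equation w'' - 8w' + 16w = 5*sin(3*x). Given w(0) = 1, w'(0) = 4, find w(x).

Characteristic equation r² - 8r + 16 = 0 has discriminant (-8)² - 4·(16) = 0, so r = 4 is a repeated root.
Hence w_h = (C1 + C2*x)*exp(4*x).
Try w_p = A*cos(3*x) + B*sin(3*x). Substituting and equating the coefficients of cos(3x) and sin(3x) gives A = 24/125, B = 7/125, so w_p = 7*sin(3*x)/125 + 24*cos(3*x)/125.
General solution: w = 7*sin(3*x)/125 + 24*cos(3*x)/125 + C1*exp(4*x) + C2*x*exp(4*x).
Apply the initial conditions: w(0) = 24/125 + C1 = 1 and w'(0) = 21/125 + C2 + 4*C1 = 4. Solving gives C1 = 101/125, C2 = 3/5.

w = 7*sin(3*x)/125 + 24*cos(3*x)/125 + 101*exp(4*x)/125 + 3*x*exp(4*x)/5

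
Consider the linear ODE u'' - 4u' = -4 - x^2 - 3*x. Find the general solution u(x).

u = C2 + x**3/12 + 7*x**2/16 + 39*x/32 + C1*exp(4*x)

Characteristic equation r² - 4r = 0 factors as (r - 4)r = 0, so r = 4, 0.
Hence u_h = C1*exp(4*x) + C2.
Since 0 is a characteristic root (multiplicity 1), multiply the polynomial trial by x: try u_p = x*(A0 + A1*x + A2*x^2). Substituting and matching coefficients of each power of x gives A0 = 39/32, A1 = 7/16, A2 = 1/12, so u_p = x^3/12 + 7*x^2/16 + 39*x/32.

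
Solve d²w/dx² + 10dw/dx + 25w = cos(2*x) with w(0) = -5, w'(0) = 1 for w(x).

Characteristic equation r² + 10r + 25 = 0 has discriminant (10)² - 4·(25) = 0, so r = -5 is a repeated root.
Hence w_h = (C1 + C2*x)*exp(-5*x).
Try w_p = A*cos(2*x) + B*sin(2*x). Substituting and equating the coefficients of cos(2x) and sin(2x) gives A = 21/841, B = 20/841, so w_p = 20*sin(2*x)/841 + 21*cos(2*x)/841.
General solution: w = 20*sin(2*x)/841 + 21*cos(2*x)/841 + C1*exp(-5*x) + C2*x*exp(-5*x).
Apply the initial conditions: w(0) = 21/841 + C1 = -5 and w'(0) = 40/841 + C2 - 5*C1 = 1. Solving gives C1 = -4226/841, C2 = -701/29.

w = -4226*exp(-5*x)/841 + 20*sin(2*x)/841 + 21*cos(2*x)/841 - 701*x*exp(-5*x)/29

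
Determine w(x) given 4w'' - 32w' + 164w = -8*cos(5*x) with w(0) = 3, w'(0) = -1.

Divide through by 4: w'' - 8w' + 41w = -2*cos(5*x).
Characteristic equation r² - 8r + 41 = 0 has discriminant (-8)² - 4·(41) = -100 < 0, so r = 4 ± 5i.
Hence w_h = C1*cos(5*x)*exp(4*x) + C2*exp(4*x)*sin(5*x).
Try w_p = A*cos(5*x) + B*sin(5*x). Substituting and equating the coefficients of cos(5x) and sin(5x) gives A = -1/58, B = 5/116, so w_p = -cos(5*x)/58 + 5*sin(5*x)/116.
General solution: w = -cos(5*x)/58 + 5*sin(5*x)/116 + C1*cos(5*x)*exp(4*x) + C2*exp(4*x)*sin(5*x).
Apply the initial conditions: w(0) = -1/58 + C1 = 3 and w'(0) = 25/116 + 4*C1 + 5*C2 = -1. Solving gives C1 = 175/58, C2 = -1541/580.

w = -cos(5*x)/58 + 5*sin(5*x)/116 - 1541*exp(4*x)*sin(5*x)/580 + 175*cos(5*x)*exp(4*x)/58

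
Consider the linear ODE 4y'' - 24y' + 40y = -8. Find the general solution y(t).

Divide through by 4: y'' - 6y' + 10y = -2.
Characteristic equation r² - 6r + 10 = 0 has discriminant (-6)² - 4·(10) = -4 < 0, so r = 3 ± i.
Hence y_h = C1*cos(t)*exp(3*t) + C2*exp(3*t)*sin(t).
For the particular solution try y_p = A0. Substituting and matching coefficients of each power of t gives A0 = -1/5, so y_p = -1/5.

y = -1/5 + C1*cos(t)*exp(3*t) + C2*exp(3*t)*sin(t)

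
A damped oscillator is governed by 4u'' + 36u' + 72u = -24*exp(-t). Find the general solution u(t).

Divide through by 4: u'' + 9u' + 18u = -6*exp(-t).
Characteristic equation r² + 9r + 18 = 0 factors as (r + 3)(r + 6) = 0, so r = -3, -6.
Hence u_h = C1*exp(-3*t) + C2*exp(-6*t).
Try u_p = A*exp(-t). Substituting into the equation and dividing by exp(-t) gives A = -3/5, so u_p = -3*exp(-t)/5.

u = -3*exp(-t)/5 + C1*exp(-3*t) + C2*exp(-6*t)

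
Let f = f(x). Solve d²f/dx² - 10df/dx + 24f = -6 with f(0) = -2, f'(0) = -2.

Characteristic equation r² - 10r + 24 = 0 factors as (r - 6)(r - 4) = 0, so r = 6, 4.
Hence f_h = C1*exp(6*x) + C2*exp(4*x).
For the particular solution try f_p = A0. Substituting and matching coefficients of each power of x gives A0 = -1/4, so f_p = -1/4.
General solution: f = -1/4 + C1*exp(6*x) + C2*exp(4*x).
Apply the initial conditions: f(0) = -1/4 + C1 + C2 = -2 and f'(0) = 4*C2 + 6*C1 = -2. Solving gives C1 = 5/2, C2 = -17/4.

f = -1/4 - 17*exp(4*x)/4 + 5*exp(6*x)/2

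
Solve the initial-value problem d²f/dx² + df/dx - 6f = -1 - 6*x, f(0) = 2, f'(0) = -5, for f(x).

f = 1/3 + x - exp(2*x)/5 + 28*exp(-3*x)/15

Characteristic equation r² + r - 6 = 0 factors as (r + 3)(r - 2) = 0, so r = -3, 2.
Hence f_h = C1*exp(-3*x) + C2*exp(2*x).
For the particular solution try f_p = A0 + A1*x. Substituting and matching coefficients of each power of x gives A0 = 1/3, A1 = 1, so f_p = 1/3 + x.
General solution: f = 1/3 + x + C1*exp(-3*x) + C2*exp(2*x).
Apply the initial conditions: f(0) = 1/3 + C1 + C2 = 2 and f'(0) = 1 - 3*C1 + 2*C2 = -5. Solving gives C1 = 28/15, C2 = -1/5.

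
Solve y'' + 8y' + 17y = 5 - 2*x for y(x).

y = 101/289 - 2*x/17 + C1*cos(x)*exp(-4*x) + C2*exp(-4*x)*sin(x)

Characteristic equation r² + 8r + 17 = 0 has discriminant (8)² - 4·(17) = -4 < 0, so r = -4 ± i.
Hence y_h = C1*cos(x)*exp(-4*x) + C2*exp(-4*x)*sin(x).
For the particular solution try y_p = A0 + A1*x. Substituting and matching coefficients of each power of x gives A0 = 101/289, A1 = -2/17, so y_p = 101/289 - 2*x/17.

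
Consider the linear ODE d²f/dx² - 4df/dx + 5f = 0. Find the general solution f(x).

f = C1*cos(x)*exp(2*x) + C2*exp(2*x)*sin(x)

Characteristic equation r² - 4r + 5 = 0 has discriminant (-4)² - 4·(5) = -4 < 0, so r = 2 ± i.
Hence f_h = C1*cos(x)*exp(2*x) + C2*exp(2*x)*sin(x).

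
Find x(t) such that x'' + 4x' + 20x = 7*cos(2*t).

x = 7*cos(2*t)/20 + 7*sin(2*t)/40 + C1*cos(4*t)*exp(-2*t) + C2*exp(-2*t)*sin(4*t)

Characteristic equation r² + 4r + 20 = 0 has discriminant (4)² - 4·(20) = -64 < 0, so r = -2 ± 4i.
Hence x_h = C1*cos(4*t)*exp(-2*t) + C2*exp(-2*t)*sin(4*t).
Try x_p = A*cos(2*t) + B*sin(2*t). Substituting and equating the coefficients of cos(2t) and sin(2t) gives A = 7/20, B = 7/40, so x_p = 7*cos(2*t)/20 + 7*sin(2*t)/40.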